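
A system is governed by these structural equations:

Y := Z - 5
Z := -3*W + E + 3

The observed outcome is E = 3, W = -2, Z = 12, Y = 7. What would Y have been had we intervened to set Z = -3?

-8

The intervention breaks the incoming arrows to Z: Z := -3*W + E + 3 no longer applies, and Z = -3.
Y = Z - 5  [with Z=-3]  = -8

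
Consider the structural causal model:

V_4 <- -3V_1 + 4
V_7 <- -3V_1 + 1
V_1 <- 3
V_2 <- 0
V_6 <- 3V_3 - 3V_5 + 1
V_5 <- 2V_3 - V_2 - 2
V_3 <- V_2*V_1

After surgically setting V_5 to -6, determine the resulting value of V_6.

The intervention breaks the incoming arrows to V_5: V_5 <- 2V_3 - V_2 - 2 no longer applies, and V_5 = -6.
V_3 = V_2*V_1  [with V_2=0, V_1=3]  = 0
V_6 = 3V_3 - 3V_5 + 1  [with V_3=0, V_5=-6]  = 19

19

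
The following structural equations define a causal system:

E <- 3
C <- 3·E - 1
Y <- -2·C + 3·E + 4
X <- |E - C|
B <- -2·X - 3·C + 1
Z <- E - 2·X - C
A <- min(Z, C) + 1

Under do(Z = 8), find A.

9

Intervening sets Z = 8 and removes its equation (Z <- E - 2·X - C).
C = 3·E - 1  [with E=3]  = 8
A = min(Z, C) + 1  [with Z=8, C=8]  = 9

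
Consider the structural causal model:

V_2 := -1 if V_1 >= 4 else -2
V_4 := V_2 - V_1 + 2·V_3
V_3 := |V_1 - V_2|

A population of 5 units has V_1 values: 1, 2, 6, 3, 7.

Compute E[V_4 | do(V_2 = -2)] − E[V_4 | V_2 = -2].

Every unit gets V_2=-2 under the intervention. V_4 values become 3, 4, 8, 5, 9; E[V_4|do(V_2=-2)] = 5.8.
Observing V_2=-2 restricts to units where V_2's equation naturally yields -2: V_1 ∈ {1, 2, 3}. In that subpopulation V_4 = 3, 4, 5, mean 4.
Difference = 5.8 − 4 = 1.8.

1.8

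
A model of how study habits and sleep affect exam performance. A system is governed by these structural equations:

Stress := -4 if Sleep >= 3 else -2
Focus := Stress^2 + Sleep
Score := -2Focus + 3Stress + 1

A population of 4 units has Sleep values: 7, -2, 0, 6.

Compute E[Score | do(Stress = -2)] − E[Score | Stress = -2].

Every unit gets Stress=-2 under the intervention. Score values become -27, -9, -13, -25; E[Score|do(Stress=-2)] = -18.5.
Observing Stress=-2 restricts to units where Stress's equation naturally yields -2: Sleep ∈ {-2, 0}. In that subpopulation Score = -9, -13, mean -11.
Difference = -18.5 − (-11) = -7.5.

-7.5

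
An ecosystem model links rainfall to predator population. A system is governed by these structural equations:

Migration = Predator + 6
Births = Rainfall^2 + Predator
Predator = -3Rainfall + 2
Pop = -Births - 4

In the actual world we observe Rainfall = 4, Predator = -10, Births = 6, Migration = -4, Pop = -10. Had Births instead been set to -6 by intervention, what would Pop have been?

2

do(Births=-6) replaces the equation Births = Rainfall^2 + Predator with the constant Births = -6.
Pop = -Births - 4  [with Births=-6]  = 2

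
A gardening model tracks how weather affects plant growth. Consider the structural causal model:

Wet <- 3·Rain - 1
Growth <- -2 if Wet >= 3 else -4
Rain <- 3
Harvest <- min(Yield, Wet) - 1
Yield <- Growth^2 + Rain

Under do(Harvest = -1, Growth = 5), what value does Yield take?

28

Under do(Harvest = -1, Growth = 5), each intervened variable's structural equation is replaced by its fixed value.
Yield = Growth^2 + Rain  [with Growth=5, Rain=3]  = 28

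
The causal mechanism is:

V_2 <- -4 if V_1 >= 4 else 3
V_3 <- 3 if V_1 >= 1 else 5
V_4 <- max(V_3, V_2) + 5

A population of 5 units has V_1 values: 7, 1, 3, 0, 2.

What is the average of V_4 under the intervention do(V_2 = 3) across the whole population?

do(V_2=3) breaks V_2's dependence on V_1. With V_2=3 fixed, V_4 across the units is 8, 8, 8, 10, 8, mean 8.4.

8.4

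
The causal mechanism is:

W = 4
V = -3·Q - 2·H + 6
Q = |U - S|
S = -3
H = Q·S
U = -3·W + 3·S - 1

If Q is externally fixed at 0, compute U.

Under do(Q=0), the mechanism Q = |U - S| is discarded; Q is fixed at 0.
Since U is not a descendant of the intervened variable, it is unaffected.
U = -3·W + 3·S - 1  [with W=4, S=-3]  = -22

-22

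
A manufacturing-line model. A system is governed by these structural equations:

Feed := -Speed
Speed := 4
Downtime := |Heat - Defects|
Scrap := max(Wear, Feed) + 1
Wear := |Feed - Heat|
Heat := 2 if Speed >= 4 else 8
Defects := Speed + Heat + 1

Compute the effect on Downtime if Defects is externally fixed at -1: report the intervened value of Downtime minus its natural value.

Under do(Defects=-1), the mechanism Defects := Speed + Heat + 1 is discarded; Defects is fixed at -1.
Heat = 2 if Speed >= 4 else 8  [with Speed=4]  = 2
Downtime = |Heat - Defects|  [with Heat=2, Defects=-1]  = 3
Without intervention: Heat = 2 if Speed >= 4 else 8  [with Speed=4]  = 2; Defects = Speed + Heat + 1  [with Speed=4, Heat=2]  = 7; Downtime = |Heat - Defects|  [with Heat=2, Defects=7]  = 5.
Change = 3 − 5 = -2.

-2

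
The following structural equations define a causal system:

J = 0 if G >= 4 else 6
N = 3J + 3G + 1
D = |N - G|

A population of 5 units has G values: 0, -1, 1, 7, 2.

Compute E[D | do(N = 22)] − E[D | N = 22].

2.2

The intervention sets N=22 in all 5 units regardless of G. Recomputing D per unit gives 22, 23, 21, 15, 20; average 20.2.
E[D|N=22] averages over only the 2 units with N=22 (G = 1, 7): D = 21, 15, mean 18.
Difference = 20.2 − 18 = 2.2.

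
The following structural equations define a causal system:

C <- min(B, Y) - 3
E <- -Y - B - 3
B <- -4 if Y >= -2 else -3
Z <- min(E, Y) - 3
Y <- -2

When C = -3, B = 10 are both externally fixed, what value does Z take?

-14

Setting C = -3, B = 10 by intervention discards those variables' equations.
E = -Y - B - 3  [with Y=-2, B=10]  = -11
Z = min(E, Y) - 3  [with E=-11, Y=-2]  = -14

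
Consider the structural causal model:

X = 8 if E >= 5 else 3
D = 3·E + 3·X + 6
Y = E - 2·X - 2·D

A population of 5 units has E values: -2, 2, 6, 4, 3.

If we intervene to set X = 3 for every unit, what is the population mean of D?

22.8

do(X=3) breaks X's dependence on E. With X=3 fixed, D across the units is 9, 21, 33, 27, 24, mean 22.8.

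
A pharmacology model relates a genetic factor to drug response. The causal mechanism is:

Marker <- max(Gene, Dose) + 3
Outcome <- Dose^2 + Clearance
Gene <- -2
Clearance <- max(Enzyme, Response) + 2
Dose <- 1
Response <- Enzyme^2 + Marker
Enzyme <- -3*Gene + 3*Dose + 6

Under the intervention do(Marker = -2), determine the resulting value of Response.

223

Intervening sets Marker = -2 and removes its equation (Marker <- max(Gene, Dose) + 3).
Enzyme = -3*Gene + 3*Dose + 6  [with Gene=-2, Dose=1]  = 15
Response = Enzyme^2 + Marker  [with Enzyme=15, Marker=-2]  = 223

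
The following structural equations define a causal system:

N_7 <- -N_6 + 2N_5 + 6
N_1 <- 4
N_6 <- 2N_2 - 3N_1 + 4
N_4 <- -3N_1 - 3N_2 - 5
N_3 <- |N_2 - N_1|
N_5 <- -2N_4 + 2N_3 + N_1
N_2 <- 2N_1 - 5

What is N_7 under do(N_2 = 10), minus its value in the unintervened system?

Under do(N_2=10), the mechanism N_2 <- 2N_1 - 5 is discarded; N_2 is fixed at 10.
N_3 = |N_2 - N_1|  [with N_2=10, N_1=4]  = 6
N_4 = -3N_1 - 3N_2 - 5  [with N_1=4, N_2=10]  = -47
N_5 = -2N_4 + 2N_3 + N_1  [with N_4=-47, N_3=6, N_1=4]  = 110
N_6 = 2N_2 - 3N_1 + 4  [with N_2=10, N_1=4]  = 12
N_7 = -N_6 + 2N_5 + 6  [with N_6=12, N_5=110]  = 214
Without intervention: N_2 = 2N_1 - 5  [with N_1=4]  = 3; N_3 = |N_2 - N_1|  [with N_2=3, N_1=4]  = 1; N_4 = -3N_1 - 3N_2 - 5  [with N_1=4, N_2=3]  = -26; N_5 = -2N_4 + 2N_3 + N_1  [with N_4=-26, N_3=1, N_1=4]  = 58; N_6 = 2N_2 - 3N_1 + 4  [with N_2=3, N_1=4]  = -2; N_7 = -N_6 + 2N_5 + 6  [with N_6=-2, N_5=58]  = 124.
Change = 214 − 124 = 90.

90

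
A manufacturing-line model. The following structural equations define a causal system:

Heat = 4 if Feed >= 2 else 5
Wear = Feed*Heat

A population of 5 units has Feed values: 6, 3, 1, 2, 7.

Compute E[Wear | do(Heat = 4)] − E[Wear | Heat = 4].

-2.8

Every unit gets Heat=4 under the intervention. Wear values become 24, 12, 4, 8, 28; E[Wear|do(Heat=4)] = 15.2.
Conditioning on Heat=4 selects the 4 unit(s) with Feed ∈ {6, 3, 2, 7}. Their Wear values: 24, 12, 8, 28. Mean = 18.
Difference = 15.2 − 18 = -2.8.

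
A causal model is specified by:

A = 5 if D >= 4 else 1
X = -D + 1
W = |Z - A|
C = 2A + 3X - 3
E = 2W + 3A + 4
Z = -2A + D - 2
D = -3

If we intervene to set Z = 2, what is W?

Intervening sets Z = 2 and removes its equation (Z = -2A + D - 2).
A = 5 if D >= 4 else 1  [with D=-3]  = 1
W = |Z - A|  [with Z=2, A=1]  = 1

1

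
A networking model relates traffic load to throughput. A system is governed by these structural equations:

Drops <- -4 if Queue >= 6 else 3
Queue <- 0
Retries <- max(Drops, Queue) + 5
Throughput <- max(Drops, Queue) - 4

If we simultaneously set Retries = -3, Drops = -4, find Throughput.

-4

The joint intervention fixes Retries = -3, Drops = -4, removing each variable's own equation.
Throughput = max(Drops, Queue) - 4  [with Drops=-4, Queue=0]  = -4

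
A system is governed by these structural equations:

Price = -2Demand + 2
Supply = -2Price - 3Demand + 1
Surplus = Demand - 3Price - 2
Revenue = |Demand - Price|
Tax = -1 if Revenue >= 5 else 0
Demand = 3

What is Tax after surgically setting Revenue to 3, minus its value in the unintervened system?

1

Intervening sets Revenue = 3 and removes its equation (Revenue = |Demand - Price|).
Tax = -1 if Revenue >= 5 else 0  [with Revenue=3]  = 0
Without intervention: Price = -2Demand + 2  [with Demand=3]  = -4; Revenue = |Demand - Price|  [with Demand=3, Price=-4]  = 7; Tax = -1 if Revenue >= 5 else 0  [with Revenue=7]  = -1.
Change = 0 − (-1) = 1.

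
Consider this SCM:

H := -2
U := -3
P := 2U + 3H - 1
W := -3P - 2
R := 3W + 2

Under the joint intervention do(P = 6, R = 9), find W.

-20

The joint intervention fixes P = 6, R = 9, removing each variable's own equation.
W = -3P - 2  [with P=6]  = -20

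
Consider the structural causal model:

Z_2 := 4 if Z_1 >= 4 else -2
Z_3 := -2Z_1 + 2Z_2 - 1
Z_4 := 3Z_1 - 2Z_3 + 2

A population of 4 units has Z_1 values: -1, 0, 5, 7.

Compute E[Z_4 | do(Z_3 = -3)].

16.25

Under do(Z_3=-3), Z_3's equation is replaced by Z_3=-3 for every unit. Per-unit Z_4: 5, 8, 23, 29. Mean = 16.25.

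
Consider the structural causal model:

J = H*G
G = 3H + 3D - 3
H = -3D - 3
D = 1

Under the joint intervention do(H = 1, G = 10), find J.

Setting H = 1, G = 10 by intervention discards those variables' equations.
J = H*G  [with H=1, G=10]  = 10

10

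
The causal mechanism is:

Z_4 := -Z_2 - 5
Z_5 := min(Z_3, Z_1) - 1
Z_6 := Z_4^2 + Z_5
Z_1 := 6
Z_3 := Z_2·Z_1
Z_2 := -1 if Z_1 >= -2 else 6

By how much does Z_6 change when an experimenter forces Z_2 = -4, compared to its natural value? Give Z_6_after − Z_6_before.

-33

Under do(Z_2=-4), the mechanism Z_2 := -1 if Z_1 >= -2 else 6 is discarded; Z_2 is fixed at -4.
Z_3 = Z_2·Z_1  [with Z_2=-4, Z_1=6]  = -24
Z_4 = -Z_2 - 5  [with Z_2=-4]  = -1
Z_5 = min(Z_3, Z_1) - 1  [with Z_3=-24, Z_1=6]  = -25
Z_6 = Z_4^2 + Z_5  [with Z_4=-1, Z_5=-25]  = -24
Without intervention: Z_2 = -1 if Z_1 >= -2 else 6  [with Z_1=6]  = -1; Z_3 = Z_2·Z_1  [with Z_2=-1, Z_1=6]  = -6; Z_4 = -Z_2 - 5  [with Z_2=-1]  = -4; Z_5 = min(Z_3, Z_1) - 1  [with Z_3=-6, Z_1=6]  = -7; Z_6 = Z_4^2 + Z_5  [with Z_4=-4, Z_5=-7]  = 9.
Change = -24 − 9 = -33.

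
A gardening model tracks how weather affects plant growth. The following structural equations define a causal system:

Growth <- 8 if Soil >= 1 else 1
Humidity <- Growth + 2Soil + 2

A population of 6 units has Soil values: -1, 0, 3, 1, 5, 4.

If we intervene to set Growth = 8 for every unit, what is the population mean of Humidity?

14

Every unit gets Growth=8 under the intervention. Humidity values become 8, 10, 16, 12, 20, 18; E[Humidity|do(Growth=8)] = 14.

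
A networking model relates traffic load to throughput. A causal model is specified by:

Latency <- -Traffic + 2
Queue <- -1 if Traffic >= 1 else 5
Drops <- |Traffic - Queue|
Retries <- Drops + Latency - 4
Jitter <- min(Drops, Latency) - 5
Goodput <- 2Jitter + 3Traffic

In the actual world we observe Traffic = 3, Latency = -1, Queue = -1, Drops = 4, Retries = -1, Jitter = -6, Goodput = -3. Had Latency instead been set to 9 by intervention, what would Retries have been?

9

do(Latency=9) replaces the equation Latency <- -Traffic + 2 with the constant Latency = 9.
Queue = -1 if Traffic >= 1 else 5  [with Traffic=3]  = -1
Drops = |Traffic - Queue|  [with Traffic=3, Queue=-1]  = 4
Retries = Drops + Latency - 4  [with Drops=4, Latency=9]  = 9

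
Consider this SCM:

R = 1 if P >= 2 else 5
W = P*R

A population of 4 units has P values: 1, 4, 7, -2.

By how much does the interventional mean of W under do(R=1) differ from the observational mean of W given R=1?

Every unit gets R=1 under the intervention. W values become 1, 4, 7, -2; E[W|do(R=1)] = 2.5.
Conditioning on R=1 selects the 2 unit(s) with P ∈ {4, 7}. Their W values: 4, 7. Mean = 5.5.
Difference = 2.5 − 5.5 = -3.

-3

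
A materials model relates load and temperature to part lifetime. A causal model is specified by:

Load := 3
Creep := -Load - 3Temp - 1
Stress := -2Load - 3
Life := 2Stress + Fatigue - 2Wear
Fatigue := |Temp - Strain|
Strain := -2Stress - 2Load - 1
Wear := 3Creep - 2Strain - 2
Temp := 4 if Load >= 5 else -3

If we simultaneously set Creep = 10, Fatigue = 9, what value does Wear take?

Under do(Creep = 10, Fatigue = 9), each intervened variable's structural equation is replaced by its fixed value.
Stress = -2Load - 3  [with Load=3]  = -9
Strain = -2Stress - 2Load - 1  [with Stress=-9, Load=3]  = 11
Wear = 3Creep - 2Strain - 2  [with Creep=10, Strain=11]  = 6

6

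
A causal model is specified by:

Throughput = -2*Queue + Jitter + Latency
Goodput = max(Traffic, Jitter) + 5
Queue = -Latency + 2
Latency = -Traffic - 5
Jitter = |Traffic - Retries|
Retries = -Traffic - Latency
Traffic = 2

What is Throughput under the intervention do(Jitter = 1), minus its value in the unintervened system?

The intervention breaks the incoming arrows to Jitter: Jitter = |Traffic - Retries| no longer applies, and Jitter = 1.
Latency = -Traffic - 5  [with Traffic=2]  = -7
Queue = -Latency + 2  [with Latency=-7]  = 9
Throughput = -2*Queue + Jitter + Latency  [with Queue=9, Jitter=1, Latency=-7]  = -24
Without intervention: Latency = -Traffic - 5  [with Traffic=2]  = -7; Queue = -Latency + 2  [with Latency=-7]  = 9; Retries = -Traffic - Latency  [with Traffic=2, Latency=-7]  = 5; Jitter = |Traffic - Retries|  [with Traffic=2, Retries=5]  = 3; Throughput = -2*Queue + Jitter + Latency  [with Queue=9, Jitter=3, Latency=-7]  = -22.
Change = -24 − (-22) = -2.

-2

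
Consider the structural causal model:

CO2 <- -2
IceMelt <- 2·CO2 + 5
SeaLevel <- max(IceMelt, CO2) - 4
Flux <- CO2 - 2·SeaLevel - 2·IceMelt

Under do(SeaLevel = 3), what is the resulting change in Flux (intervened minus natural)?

-12

The intervention breaks the incoming arrows to SeaLevel: SeaLevel <- max(IceMelt, CO2) - 4 no longer applies, and SeaLevel = 3.
IceMelt = 2·CO2 + 5  [with CO2=-2]  = 1
Flux = CO2 - 2·SeaLevel - 2·IceMelt  [with CO2=-2, SeaLevel=3, IceMelt=1]  = -10
Without intervention: IceMelt = 2·CO2 + 5  [with CO2=-2]  = 1; SeaLevel = max(IceMelt, CO2) - 4  [with IceMelt=1, CO2=-2]  = -3; Flux = CO2 - 2·SeaLevel - 2·IceMelt  [with CO2=-2, SeaLevel=-3, IceMelt=1]  = 2.
Change = -10 − 2 = -12.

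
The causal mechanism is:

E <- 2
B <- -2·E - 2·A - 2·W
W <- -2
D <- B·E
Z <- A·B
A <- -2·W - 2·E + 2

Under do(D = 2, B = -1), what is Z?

-2

Setting D = 2, B = -1 by intervention discards those variables' equations.
A = -2·W - 2·E + 2  [with W=-2, E=2]  = 2
Z = A·B  [with A=2, B=-1]  = -2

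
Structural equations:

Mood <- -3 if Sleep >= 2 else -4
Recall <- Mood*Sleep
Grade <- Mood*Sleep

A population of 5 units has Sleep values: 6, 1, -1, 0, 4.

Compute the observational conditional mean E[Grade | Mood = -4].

Conditioning on Mood=-4 selects the 3 unit(s) with Sleep ∈ {1, -1, 0}. Their Grade values: -4, 4, 0. Mean = 0.

0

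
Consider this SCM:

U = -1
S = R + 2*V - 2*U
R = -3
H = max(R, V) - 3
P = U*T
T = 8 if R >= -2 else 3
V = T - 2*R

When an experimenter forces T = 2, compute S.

15

The intervention breaks the incoming arrows to T: T = 8 if R >= -2 else 3 no longer applies, and T = 2.
V = T - 2*R  [with T=2, R=-3]  = 8
S = R + 2*V - 2*U  [with R=-3, V=8, U=-1]  = 15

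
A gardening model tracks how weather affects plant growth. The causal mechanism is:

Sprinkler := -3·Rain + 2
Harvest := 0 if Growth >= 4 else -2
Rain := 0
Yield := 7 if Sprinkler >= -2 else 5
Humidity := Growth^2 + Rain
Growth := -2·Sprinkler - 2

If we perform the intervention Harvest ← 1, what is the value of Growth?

-6

do(Harvest=1) replaces the equation Harvest := 0 if Growth >= 4 else -2 with the constant Harvest = 1.
Growth is not downstream of the intervention, so its value is determined by the original equations.
Sprinkler = -3·Rain + 2  [with Rain=0]  = 2
Growth = -2·Sprinkler - 2  [with Sprinkler=2]  = -6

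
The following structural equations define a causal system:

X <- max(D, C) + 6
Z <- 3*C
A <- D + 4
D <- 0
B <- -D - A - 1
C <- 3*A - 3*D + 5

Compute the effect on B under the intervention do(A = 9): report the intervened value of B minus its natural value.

-5

do(A=9) replaces the equation A <- D + 4 with the constant A = 9.
B = -D - A - 1  [with D=0, A=9]  = -10
Without intervention: A = D + 4  [with D=0]  = 4; B = -D - A - 1  [with D=0, A=4]  = -5.
Change = -10 − (-5) = -5.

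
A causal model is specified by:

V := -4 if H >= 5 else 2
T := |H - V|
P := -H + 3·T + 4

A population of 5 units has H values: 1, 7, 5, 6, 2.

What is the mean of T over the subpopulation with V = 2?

Conditioning on V=2 selects the 2 unit(s) with H ∈ {1, 2}. Their T values: 1, 0. Mean = 0.5.

0.5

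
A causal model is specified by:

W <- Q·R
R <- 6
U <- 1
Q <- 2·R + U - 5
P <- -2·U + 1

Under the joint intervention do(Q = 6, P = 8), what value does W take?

The joint intervention fixes Q = 6, P = 8, removing each variable's own equation.
W = Q·R  [with Q=6, R=6]  = 36

36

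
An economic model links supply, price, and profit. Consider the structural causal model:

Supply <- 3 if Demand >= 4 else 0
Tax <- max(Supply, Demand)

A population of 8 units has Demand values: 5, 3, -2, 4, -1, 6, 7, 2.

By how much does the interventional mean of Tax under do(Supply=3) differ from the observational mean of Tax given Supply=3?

The intervention sets Supply=3 in all 8 units regardless of Demand. Recomputing Tax per unit gives 5, 3, 3, 4, 3, 6, 7, 3; average 4.25.
Observing Supply=3 restricts to units where Supply's equation naturally yields 3: Demand ∈ {5, 4, 6, 7}. In that subpopulation Tax = 5, 4, 6, 7, mean 5.5.
Difference = 4.25 − 5.5 = -1.25.

-1.25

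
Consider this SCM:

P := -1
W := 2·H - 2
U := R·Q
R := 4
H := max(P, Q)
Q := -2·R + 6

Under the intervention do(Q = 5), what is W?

do(Q=5) replaces the equation Q := -2·R + 6 with the constant Q = 5.
H = max(P, Q)  [with P=-1, Q=5]  = 5
W = 2·H - 2  [with H=5]  = 8

8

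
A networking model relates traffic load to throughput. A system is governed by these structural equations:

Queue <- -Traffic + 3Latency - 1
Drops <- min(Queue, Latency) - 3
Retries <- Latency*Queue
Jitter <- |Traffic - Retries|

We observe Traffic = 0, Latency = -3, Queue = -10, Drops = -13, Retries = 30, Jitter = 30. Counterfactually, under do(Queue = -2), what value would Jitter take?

6

The intervention breaks the incoming arrows to Queue: Queue <- -Traffic + 3Latency - 1 no longer applies, and Queue = -2.
Retries = Latency*Queue  [with Latency=-3, Queue=-2]  = 6
Jitter = |Traffic - Retries|  [with Traffic=0, Retries=6]  = 6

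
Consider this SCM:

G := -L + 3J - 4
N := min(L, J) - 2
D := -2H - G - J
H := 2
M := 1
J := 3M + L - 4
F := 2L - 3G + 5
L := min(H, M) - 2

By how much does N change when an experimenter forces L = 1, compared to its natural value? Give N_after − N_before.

2

The intervention breaks the incoming arrows to L: L := min(H, M) - 2 no longer applies, and L = 1.
J = 3M + L - 4  [with M=1, L=1]  = 0
N = min(L, J) - 2  [with L=1, J=0]  = -2
Without intervention: L = min(H, M) - 2  [with H=2, M=1]  = -1; J = 3M + L - 4  [with M=1, L=-1]  = -2; N = min(L, J) - 2  [with L=-1, J=-2]  = -4.
Change = -2 − (-4) = 2.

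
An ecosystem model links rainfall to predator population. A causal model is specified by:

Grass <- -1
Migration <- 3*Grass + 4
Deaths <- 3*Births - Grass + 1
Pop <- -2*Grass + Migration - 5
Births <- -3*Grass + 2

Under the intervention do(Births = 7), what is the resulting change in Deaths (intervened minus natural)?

The intervention breaks the incoming arrows to Births: Births <- -3*Grass + 2 no longer applies, and Births = 7.
Deaths = 3*Births - Grass + 1  [with Births=7, Grass=-1]  = 23
Without intervention: Births = -3*Grass + 2  [with Grass=-1]  = 5; Deaths = 3*Births - Grass + 1  [with Births=5, Grass=-1]  = 17.
Change = 23 − 17 = 6.

6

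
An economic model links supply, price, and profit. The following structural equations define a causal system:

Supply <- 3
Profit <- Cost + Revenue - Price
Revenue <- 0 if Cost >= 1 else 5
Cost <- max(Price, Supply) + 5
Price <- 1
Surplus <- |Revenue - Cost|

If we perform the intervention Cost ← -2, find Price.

Under do(Cost=-2), the mechanism Cost <- max(Price, Supply) + 5 is discarded; Cost is fixed at -2.
Price is not downstream of the intervention, so its value is determined by the original equations.

1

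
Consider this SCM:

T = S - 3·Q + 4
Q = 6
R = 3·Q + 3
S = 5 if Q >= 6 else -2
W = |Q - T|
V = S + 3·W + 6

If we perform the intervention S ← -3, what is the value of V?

72

do(S=-3) replaces the equation S = 5 if Q >= 6 else -2 with the constant S = -3.
T = S - 3·Q + 4  [with S=-3, Q=6]  = -17
W = |Q - T|  [with Q=6, T=-17]  = 23
V = S + 3·W + 6  [with S=-3, W=23]  = 72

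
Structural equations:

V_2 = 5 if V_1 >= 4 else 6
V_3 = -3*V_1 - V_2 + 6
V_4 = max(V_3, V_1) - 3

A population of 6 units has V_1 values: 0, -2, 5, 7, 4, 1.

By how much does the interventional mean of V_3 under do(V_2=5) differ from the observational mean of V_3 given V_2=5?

Every unit gets V_2=5 under the intervention. V_3 values become 1, 7, -14, -20, -11, -2; E[V_3|do(V_2=5)] = -6.5.
Observing V_2=5 restricts to units where V_2's equation naturally yields 5: V_1 ∈ {5, 7, 4}. In that subpopulation V_3 = -14, -20, -11, mean -15.
Difference = -6.5 − (-15) = 8.5.

8.5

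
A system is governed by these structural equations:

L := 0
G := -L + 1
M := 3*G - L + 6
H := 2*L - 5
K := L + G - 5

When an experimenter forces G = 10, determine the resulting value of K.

do(G=10) replaces the equation G := -L + 1 with the constant G = 10.
K = L + G - 5  [with L=0, G=10]  = 5

5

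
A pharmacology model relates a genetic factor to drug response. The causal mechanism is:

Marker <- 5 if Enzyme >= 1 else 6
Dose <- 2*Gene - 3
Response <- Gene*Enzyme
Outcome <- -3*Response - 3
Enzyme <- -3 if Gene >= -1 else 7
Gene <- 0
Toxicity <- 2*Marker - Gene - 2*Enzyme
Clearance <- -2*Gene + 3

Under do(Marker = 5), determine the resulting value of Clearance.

The intervention breaks the incoming arrows to Marker: Marker <- 5 if Enzyme >= 1 else 6 no longer applies, and Marker = 5.
No directed path runs from Marker to Clearance, so Clearance keeps its natural value.
Clearance = -2*Gene + 3  [with Gene=0]  = 3

3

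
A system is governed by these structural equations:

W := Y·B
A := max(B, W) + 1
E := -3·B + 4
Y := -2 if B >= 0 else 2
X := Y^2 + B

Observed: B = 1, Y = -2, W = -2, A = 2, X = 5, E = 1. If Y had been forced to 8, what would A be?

9

Under do(Y=8), the mechanism Y := -2 if B >= 0 else 2 is discarded; Y is fixed at 8.
W = Y·B  [with Y=8, B=1]  = 8
A = max(B, W) + 1  [with B=1, W=8]  = 9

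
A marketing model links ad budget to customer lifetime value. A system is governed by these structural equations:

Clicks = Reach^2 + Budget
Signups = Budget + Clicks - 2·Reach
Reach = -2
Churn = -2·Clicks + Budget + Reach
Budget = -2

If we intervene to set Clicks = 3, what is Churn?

-10

do(Clicks=3) replaces the equation Clicks = Reach^2 + Budget with the constant Clicks = 3.
Churn = -2·Clicks + Budget + Reach  [with Clicks=3, Budget=-2, Reach=-2]  = -10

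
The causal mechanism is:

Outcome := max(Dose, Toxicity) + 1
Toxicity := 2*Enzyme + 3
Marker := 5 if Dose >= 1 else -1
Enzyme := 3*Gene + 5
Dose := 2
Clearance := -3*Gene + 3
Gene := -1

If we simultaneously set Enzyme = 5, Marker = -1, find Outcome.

14

Under do(Enzyme = 5, Marker = -1), each intervened variable's structural equation is replaced by its fixed value.
Toxicity = 2*Enzyme + 3  [with Enzyme=5]  = 13
Outcome = max(Dose, Toxicity) + 1  [with Dose=2, Toxicity=13]  = 14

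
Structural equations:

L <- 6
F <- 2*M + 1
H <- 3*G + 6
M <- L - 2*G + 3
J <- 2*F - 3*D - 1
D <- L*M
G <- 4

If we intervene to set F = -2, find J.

-23

Under do(F=-2), the mechanism F <- 2*M + 1 is discarded; F is fixed at -2.
M = L - 2*G + 3  [with L=6, G=4]  = 1
D = L*M  [with L=6, M=1]  = 6
J = 2*F - 3*D - 1  [with F=-2, D=6]  = -23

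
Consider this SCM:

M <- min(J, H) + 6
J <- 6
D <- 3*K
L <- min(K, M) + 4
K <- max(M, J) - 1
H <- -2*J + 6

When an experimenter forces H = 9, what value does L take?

15

Under do(H=9), the mechanism H <- -2*J + 6 is discarded; H is fixed at 9.
M = min(J, H) + 6  [with J=6, H=9]  = 12
K = max(M, J) - 1  [with M=12, J=6]  = 11
L = min(K, M) + 4  [with K=11, M=12]  = 15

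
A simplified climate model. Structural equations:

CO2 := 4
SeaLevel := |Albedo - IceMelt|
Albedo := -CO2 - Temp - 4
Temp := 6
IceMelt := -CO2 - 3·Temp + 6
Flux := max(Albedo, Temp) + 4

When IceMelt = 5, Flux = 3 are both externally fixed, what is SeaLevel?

19

The joint intervention fixes IceMelt = 5, Flux = 3, removing each variable's own equation.
Albedo = -CO2 - Temp - 4  [with CO2=4, Temp=6]  = -14
SeaLevel = |Albedo - IceMelt|  [with Albedo=-14, IceMelt=5]  = 19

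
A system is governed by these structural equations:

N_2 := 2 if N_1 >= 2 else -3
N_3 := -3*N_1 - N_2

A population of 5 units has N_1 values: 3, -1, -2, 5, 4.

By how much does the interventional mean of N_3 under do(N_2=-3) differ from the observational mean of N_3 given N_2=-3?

The intervention sets N_2=-3 in all 5 units regardless of N_1. Recomputing N_3 per unit gives -6, 6, 9, -12, -9; average -2.4.
E[N_3|N_2=-3] averages over only the 2 units with N_2=-3 (N_1 = -1, -2): N_3 = 6, 9, mean 7.5.
Difference = -2.4 − 7.5 = -9.9.

-9.9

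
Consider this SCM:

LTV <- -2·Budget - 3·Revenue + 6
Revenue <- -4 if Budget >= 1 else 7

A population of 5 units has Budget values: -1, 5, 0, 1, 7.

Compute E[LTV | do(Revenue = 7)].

-19.8

The intervention sets Revenue=7 in all 5 units regardless of Budget. Recomputing LTV per unit gives -13, -25, -15, -17, -29; average -19.8.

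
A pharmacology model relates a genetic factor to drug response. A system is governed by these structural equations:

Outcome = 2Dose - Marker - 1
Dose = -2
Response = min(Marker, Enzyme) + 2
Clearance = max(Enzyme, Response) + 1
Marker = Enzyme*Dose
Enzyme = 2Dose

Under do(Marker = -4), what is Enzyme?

Under do(Marker=-4), the mechanism Marker = Enzyme*Dose is discarded; Marker is fixed at -4.
Since Enzyme is not a descendant of the intervened variable, it is unaffected.
Enzyme = 2Dose  [with Dose=-2]  = -4

-4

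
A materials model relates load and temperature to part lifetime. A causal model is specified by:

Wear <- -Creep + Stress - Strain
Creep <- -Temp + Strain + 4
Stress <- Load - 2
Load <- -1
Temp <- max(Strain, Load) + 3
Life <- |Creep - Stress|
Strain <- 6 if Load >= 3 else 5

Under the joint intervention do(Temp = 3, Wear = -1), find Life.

Setting Temp = 3, Wear = -1 by intervention discards those variables' equations.
Stress = Load - 2  [with Load=-1]  = -3
Strain = 6 if Load >= 3 else 5  [with Load=-1]  = 5
Creep = -Temp + Strain + 4  [with Temp=3, Strain=5]  = 6
Life = |Creep - Stress|  [with Creep=6, Stress=-3]  = 9

9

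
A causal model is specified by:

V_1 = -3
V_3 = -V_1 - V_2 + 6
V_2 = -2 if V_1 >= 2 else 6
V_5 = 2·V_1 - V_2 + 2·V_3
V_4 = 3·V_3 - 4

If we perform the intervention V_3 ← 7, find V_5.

do(V_3=7) replaces the equation V_3 = -V_1 - V_2 + 6 with the constant V_3 = 7.
V_2 = -2 if V_1 >= 2 else 6  [with V_1=-3]  = 6
V_5 = 2·V_1 - V_2 + 2·V_3  [with V_1=-3, V_2=6, V_3=7]  = 2

2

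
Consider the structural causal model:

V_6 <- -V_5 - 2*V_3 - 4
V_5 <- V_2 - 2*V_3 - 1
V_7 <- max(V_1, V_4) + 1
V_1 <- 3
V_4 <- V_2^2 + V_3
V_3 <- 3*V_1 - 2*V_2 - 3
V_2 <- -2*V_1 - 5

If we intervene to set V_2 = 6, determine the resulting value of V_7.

Under do(V_2=6), the mechanism V_2 <- -2*V_1 - 5 is discarded; V_2 is fixed at 6.
V_3 = 3*V_1 - 2*V_2 - 3  [with V_1=3, V_2=6]  = -6
V_4 = V_2^2 + V_3  [with V_2=6, V_3=-6]  = 30
V_7 = max(V_1, V_4) + 1  [with V_1=3, V_4=30]  = 31

31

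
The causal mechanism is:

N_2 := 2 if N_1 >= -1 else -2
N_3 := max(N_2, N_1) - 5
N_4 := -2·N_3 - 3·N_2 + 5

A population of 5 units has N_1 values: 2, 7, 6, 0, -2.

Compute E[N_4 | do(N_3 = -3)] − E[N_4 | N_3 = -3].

2.4

The intervention sets N_3=-3 in all 5 units regardless of N_1. Recomputing N_4 per unit gives 5, 5, 5, 5, 17; average 7.4.
Conditioning on N_3=-3 selects the 2 unit(s) with N_1 ∈ {2, 0}. Their N_4 values: 5, 5. Mean = 5.
Difference = 7.4 − 5 = 2.4.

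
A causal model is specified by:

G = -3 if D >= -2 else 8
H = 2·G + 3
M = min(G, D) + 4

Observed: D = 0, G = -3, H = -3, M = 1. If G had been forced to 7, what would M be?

4

Under do(G=7), the mechanism G = -3 if D >= -2 else 8 is discarded; G is fixed at 7.
M = min(G, D) + 4  [with G=7, D=0]  = 4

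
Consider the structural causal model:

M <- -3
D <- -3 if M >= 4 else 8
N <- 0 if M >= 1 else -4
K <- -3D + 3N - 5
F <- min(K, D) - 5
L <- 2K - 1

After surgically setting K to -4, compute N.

Under do(K=-4), the mechanism K <- -3D + 3N - 5 is discarded; K is fixed at -4.
Since N is not a descendant of the intervened variable, it is unaffected.
N = 0 if M >= 1 else -4  [with M=-3]  = -4

-4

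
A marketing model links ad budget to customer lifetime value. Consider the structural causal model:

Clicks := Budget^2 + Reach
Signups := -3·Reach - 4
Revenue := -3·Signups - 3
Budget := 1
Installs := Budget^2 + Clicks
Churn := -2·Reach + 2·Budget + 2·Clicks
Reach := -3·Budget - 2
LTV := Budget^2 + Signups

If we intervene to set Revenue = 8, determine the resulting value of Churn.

Intervening sets Revenue = 8 and removes its equation (Revenue := -3·Signups - 3).
Since Churn is not a descendant of the intervened variable, it is unaffected.
Reach = -3·Budget - 2  [with Budget=1]  = -5
Clicks = Budget^2 + Reach  [with Budget=1, Reach=-5]  = -4
Churn = -2·Reach + 2·Budget + 2·Clicks  [with Reach=-5, Budget=1, Clicks=-4]  = 4

4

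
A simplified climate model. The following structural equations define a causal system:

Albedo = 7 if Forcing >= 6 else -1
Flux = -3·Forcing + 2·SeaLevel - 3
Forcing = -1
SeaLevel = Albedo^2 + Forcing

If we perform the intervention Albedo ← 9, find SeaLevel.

80

The intervention breaks the incoming arrows to Albedo: Albedo = 7 if Forcing >= 6 else -1 no longer applies, and Albedo = 9.
SeaLevel = Albedo^2 + Forcing  [with Albedo=9, Forcing=-1]  = 80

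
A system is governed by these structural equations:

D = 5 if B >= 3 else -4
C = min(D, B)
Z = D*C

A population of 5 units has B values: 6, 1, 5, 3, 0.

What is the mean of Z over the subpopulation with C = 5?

E[Z|C=5] averages over only the 2 units with C=5 (B = 6, 5): Z = 25, 25, mean 25.

25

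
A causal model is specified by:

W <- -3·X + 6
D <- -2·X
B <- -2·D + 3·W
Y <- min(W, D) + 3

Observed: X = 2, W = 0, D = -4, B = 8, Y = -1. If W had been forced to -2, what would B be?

Under do(W=-2), the mechanism W <- -3·X + 6 is discarded; W is fixed at -2.
D = -2·X  [with X=2]  = -4
B = -2·D + 3·W  [with D=-4, W=-2]  = 2

2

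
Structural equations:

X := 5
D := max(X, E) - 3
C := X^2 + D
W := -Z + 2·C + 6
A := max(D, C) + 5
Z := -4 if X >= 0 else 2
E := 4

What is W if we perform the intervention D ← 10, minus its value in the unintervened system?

The intervention breaks the incoming arrows to D: D := max(X, E) - 3 no longer applies, and D = 10.
C = X^2 + D  [with X=5, D=10]  = 35
Z = -4 if X >= 0 else 2  [with X=5]  = -4
W = -Z + 2·C + 6  [with Z=-4, C=35]  = 80
Without intervention: D = max(X, E) - 3  [with X=5, E=4]  = 2; C = X^2 + D  [with X=5, D=2]  = 27; Z = -4 if X >= 0 else 2  [with X=5]  = -4; W = -Z + 2·C + 6  [with Z=-4, C=27]  = 64.
Change = 80 − 64 = 16.

16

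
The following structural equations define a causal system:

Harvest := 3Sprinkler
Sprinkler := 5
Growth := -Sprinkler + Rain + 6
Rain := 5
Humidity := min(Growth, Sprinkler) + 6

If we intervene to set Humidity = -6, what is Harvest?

15

Intervening sets Humidity = -6 and removes its equation (Humidity := min(Growth, Sprinkler) + 6).
No directed path runs from Humidity to Harvest, so Harvest keeps its natural value.
Harvest = 3Sprinkler  [with Sprinkler=5]  = 15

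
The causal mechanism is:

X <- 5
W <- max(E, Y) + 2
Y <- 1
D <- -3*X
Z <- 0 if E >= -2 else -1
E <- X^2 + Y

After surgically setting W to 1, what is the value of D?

do(W=1) replaces the equation W <- max(E, Y) + 2 with the constant W = 1.
D is not downstream of the intervention, so its value is determined by the original equations.
D = -3*X  [with X=5]  = -15

-15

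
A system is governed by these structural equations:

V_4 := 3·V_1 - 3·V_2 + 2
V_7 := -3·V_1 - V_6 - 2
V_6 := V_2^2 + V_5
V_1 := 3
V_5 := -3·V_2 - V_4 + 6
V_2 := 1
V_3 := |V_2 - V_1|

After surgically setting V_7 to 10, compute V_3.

2

Intervening sets V_7 = 10 and removes its equation (V_7 := -3·V_1 - V_6 - 2).
V_3 is not downstream of the intervention, so its value is determined by the original equations.
V_3 = |V_2 - V_1|  [with V_2=1, V_1=3]  = 2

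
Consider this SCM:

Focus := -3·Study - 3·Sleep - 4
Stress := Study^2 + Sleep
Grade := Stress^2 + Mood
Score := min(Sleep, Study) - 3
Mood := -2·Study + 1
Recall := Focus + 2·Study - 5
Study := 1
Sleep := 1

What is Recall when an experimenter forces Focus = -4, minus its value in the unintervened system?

6

The intervention breaks the incoming arrows to Focus: Focus := -3·Study - 3·Sleep - 4 no longer applies, and Focus = -4.
Recall = Focus + 2·Study - 5  [with Focus=-4, Study=1]  = -7
Without intervention: Focus = -3·Study - 3·Sleep - 4  [with Study=1, Sleep=1]  = -10; Recall = Focus + 2·Study - 5  [with Focus=-10, Study=1]  = -13.
Change = -7 − (-13) = 6.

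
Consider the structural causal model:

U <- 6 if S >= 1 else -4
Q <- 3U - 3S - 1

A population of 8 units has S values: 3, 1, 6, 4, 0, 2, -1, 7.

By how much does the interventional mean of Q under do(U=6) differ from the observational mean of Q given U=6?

3.25

do(U=6) breaks U's dependence on S. With U=6 fixed, Q across the units is 8, 14, -1, 5, 17, 11, 20, -4, mean 8.75.
Observing U=6 restricts to units where U's equation naturally yields 6: S ∈ {3, 1, 6, 4, 2, 7}. In that subpopulation Q = 8, 14, -1, 5, 11, -4, mean 5.5.
Difference = 8.75 − 5.5 = 3.25.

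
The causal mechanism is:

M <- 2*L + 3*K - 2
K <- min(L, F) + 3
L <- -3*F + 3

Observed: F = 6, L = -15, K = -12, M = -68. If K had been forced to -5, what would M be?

-47

The intervention breaks the incoming arrows to K: K <- min(L, F) + 3 no longer applies, and K = -5.
L = -3*F + 3  [with F=6]  = -15
M = 2*L + 3*K - 2  [with L=-15, K=-5]  = -47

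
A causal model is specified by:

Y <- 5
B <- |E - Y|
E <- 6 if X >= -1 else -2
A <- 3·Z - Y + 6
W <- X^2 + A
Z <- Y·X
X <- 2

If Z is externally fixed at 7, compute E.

6

The intervention breaks the incoming arrows to Z: Z <- Y·X no longer applies, and Z = 7.
No directed path runs from Z to E, so E keeps its natural value.
E = 6 if X >= -1 else -2  [with X=2]  = 6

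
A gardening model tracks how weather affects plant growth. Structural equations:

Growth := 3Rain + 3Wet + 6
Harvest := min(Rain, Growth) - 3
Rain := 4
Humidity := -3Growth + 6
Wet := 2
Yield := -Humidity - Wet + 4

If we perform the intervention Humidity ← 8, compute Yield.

Intervening sets Humidity = 8 and removes its equation (Humidity := -3Growth + 6).
Yield = -Humidity - Wet + 4  [with Humidity=8, Wet=2]  = -6

-6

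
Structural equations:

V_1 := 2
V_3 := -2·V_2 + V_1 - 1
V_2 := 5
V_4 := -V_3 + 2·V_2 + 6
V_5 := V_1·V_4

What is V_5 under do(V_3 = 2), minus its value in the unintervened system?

-22

do(V_3=2) replaces the equation V_3 := -2·V_2 + V_1 - 1 with the constant V_3 = 2.
V_4 = -V_3 + 2·V_2 + 6  [with V_3=2, V_2=5]  = 14
V_5 = V_1·V_4  [with V_1=2, V_4=14]  = 28
Without intervention: V_3 = -2·V_2 + V_1 - 1  [with V_2=5, V_1=2]  = -9; V_4 = -V_3 + 2·V_2 + 6  [with V_3=-9, V_2=5]  = 25; V_5 = V_1·V_4  [with V_1=2, V_4=25]  = 50.
Change = 28 − 50 = -22.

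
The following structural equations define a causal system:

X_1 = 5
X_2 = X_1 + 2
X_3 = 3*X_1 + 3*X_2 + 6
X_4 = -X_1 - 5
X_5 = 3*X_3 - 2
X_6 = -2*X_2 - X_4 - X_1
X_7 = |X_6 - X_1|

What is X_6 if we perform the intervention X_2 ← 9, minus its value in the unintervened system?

-4

Under do(X_2=9), the mechanism X_2 = X_1 + 2 is discarded; X_2 is fixed at 9.
X_4 = -X_1 - 5  [with X_1=5]  = -10
X_6 = -2*X_2 - X_4 - X_1  [with X_2=9, X_4=-10, X_1=5]  = -13
Without intervention: X_2 = X_1 + 2  [with X_1=5]  = 7; X_4 = -X_1 - 5  [with X_1=5]  = -10; X_6 = -2*X_2 - X_4 - X_1  [with X_2=7, X_4=-10, X_1=5]  = -9.
Change = -13 − (-9) = -4.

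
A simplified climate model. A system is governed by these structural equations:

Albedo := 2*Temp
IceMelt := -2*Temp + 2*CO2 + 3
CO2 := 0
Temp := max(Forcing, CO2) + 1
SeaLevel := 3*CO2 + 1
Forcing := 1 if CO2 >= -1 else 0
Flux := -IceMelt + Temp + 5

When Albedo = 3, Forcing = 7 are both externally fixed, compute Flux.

Setting Albedo = 3, Forcing = 7 by intervention discards those variables' equations.
Temp = max(Forcing, CO2) + 1  [with Forcing=7, CO2=0]  = 8
IceMelt = -2*Temp + 2*CO2 + 3  [with Temp=8, CO2=0]  = -13
Flux = -IceMelt + Temp + 5  [with IceMelt=-13, Temp=8]  = 26

26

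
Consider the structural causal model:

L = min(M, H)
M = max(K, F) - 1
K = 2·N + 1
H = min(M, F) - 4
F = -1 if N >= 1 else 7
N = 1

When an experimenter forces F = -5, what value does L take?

-9

The intervention breaks the incoming arrows to F: F = -1 if N >= 1 else 7 no longer applies, and F = -5.
K = 2·N + 1  [with N=1]  = 3
M = max(K, F) - 1  [with K=3, F=-5]  = 2
H = min(M, F) - 4  [with M=2, F=-5]  = -9
L = min(M, H)  [with M=2, H=-9]  = -9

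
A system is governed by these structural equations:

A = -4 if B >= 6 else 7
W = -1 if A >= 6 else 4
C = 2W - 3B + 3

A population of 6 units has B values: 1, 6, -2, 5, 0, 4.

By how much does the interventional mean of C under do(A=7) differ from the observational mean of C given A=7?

-2.2

Under do(A=7), A's equation is replaced by A=7 for every unit. Per-unit C: -2, -17, 7, -14, 1, -11. Mean = -6.
E[C|A=7] averages over only the 5 units with A=7 (B = 1, -2, 5, 0, 4): C = -2, 7, -14, 1, -11, mean -3.8.
Difference = -6 − (-3.8) = -2.2.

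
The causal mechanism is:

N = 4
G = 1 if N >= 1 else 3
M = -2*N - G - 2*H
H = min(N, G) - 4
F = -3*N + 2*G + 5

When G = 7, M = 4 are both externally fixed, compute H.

0

The joint intervention fixes G = 7, M = 4, removing each variable's own equation.
H = min(N, G) - 4  [with N=4, G=7]  = 0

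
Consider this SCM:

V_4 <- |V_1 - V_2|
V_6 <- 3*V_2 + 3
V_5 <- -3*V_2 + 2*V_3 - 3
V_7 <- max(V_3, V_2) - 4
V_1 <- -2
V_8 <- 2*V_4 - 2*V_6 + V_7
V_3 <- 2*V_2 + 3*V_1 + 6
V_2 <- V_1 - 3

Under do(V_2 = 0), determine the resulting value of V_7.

Under do(V_2=0), the mechanism V_2 <- V_1 - 3 is discarded; V_2 is fixed at 0.
V_3 = 2*V_2 + 3*V_1 + 6  [with V_2=0, V_1=-2]  = 0
V_7 = max(V_3, V_2) - 4  [with V_3=0, V_2=0]  = -4

-4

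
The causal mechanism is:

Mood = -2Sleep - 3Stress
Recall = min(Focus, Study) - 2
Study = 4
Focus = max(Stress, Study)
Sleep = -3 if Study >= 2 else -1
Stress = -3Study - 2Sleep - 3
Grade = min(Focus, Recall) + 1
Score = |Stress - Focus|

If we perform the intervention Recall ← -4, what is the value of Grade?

do(Recall=-4) replaces the equation Recall = min(Focus, Study) - 2 with the constant Recall = -4.
Sleep = -3 if Study >= 2 else -1  [with Study=4]  = -3
Stress = -3Study - 2Sleep - 3  [with Study=4, Sleep=-3]  = -9
Focus = max(Stress, Study)  [with Stress=-9, Study=4]  = 4
Grade = min(Focus, Recall) + 1  [with Focus=4, Recall=-4]  = -3

-3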